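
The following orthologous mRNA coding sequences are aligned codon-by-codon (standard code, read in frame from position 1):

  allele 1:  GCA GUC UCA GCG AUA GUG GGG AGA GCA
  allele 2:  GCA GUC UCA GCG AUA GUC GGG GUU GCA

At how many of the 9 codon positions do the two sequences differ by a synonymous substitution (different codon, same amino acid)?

1

Codon 1: GCA Ala / GCA Ala — identical.
Codon 2: GUC Val / GUC Val — identical.
Codon 3: UCA Ser / UCA Ser — identical.
Codon 4: GCG Ala / GCG Ala — identical.
Codon 5: AUA Ile / AUA Ile — identical.
Codon 6: GUG Val / GUC Val — synonymous.
Codon 7: GGG Gly / GGG Gly — identical.
Codon 8: AGA Arg / GUU Val — nonsynonymous.
Codon 9: GCA Ala / GCA Ala — identical.
Synonymous differences: 1.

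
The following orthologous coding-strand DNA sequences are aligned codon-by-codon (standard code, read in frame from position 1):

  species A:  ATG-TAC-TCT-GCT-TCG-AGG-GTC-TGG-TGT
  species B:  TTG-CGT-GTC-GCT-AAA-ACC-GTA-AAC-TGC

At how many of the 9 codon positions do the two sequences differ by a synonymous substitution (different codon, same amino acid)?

Codon 1: ATG Met / TTG Leu — nonsynonymous.
Codon 2: TAC Tyr / CGT Arg — nonsynonymous.
Codon 3: TCT Ser / GTC Val — nonsynonymous.
Codon 4: GCT Ala / GCT Ala — identical.
Codon 5: TCG Ser / AAA Lys — nonsynonymous.
Codon 6: AGG Arg / ACC Thr — nonsynonymous.
Codon 7: GTC Val / GTA Val — synonymous.
Codon 8: TGG Trp / AAC Asn — nonsynonymous.
Codon 9: TGT Cys / TGC Cys — synonymous.
Synonymous differences: 2.

2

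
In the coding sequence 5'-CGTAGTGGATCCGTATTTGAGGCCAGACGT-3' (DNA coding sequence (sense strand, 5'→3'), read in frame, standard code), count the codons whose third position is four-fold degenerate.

6

Codon 1 CGT (Arg): third position 4-fold.
Codon 2 AGT (Ser): third position 2-fold.
Codon 3 GGA (Gly): third position 4-fold.
Codon 4 TCC (Ser): third position 4-fold.
Codon 5 GTA (Val): third position 4-fold.
Codon 6 TTT (Phe): third position 2-fold.
Codon 7 GAG (Glu): third position 2-fold.
Codon 8 GCC (Ala): third position 4-fold.
Codon 9 AGA (Arg): third position 2-fold.
Codon 10 CGT (Arg): third position 4-fold.
Four-fold degenerate third positions: 6.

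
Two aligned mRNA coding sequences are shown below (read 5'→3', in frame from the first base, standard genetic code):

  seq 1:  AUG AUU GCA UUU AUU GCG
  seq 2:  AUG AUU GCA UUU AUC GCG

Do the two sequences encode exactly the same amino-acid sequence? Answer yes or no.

Codon 1: AUG Met / AUG Met — identical.
Codon 2: AUU Ile / AUU Ile — identical.
Codon 3: GCA Ala / GCA Ala — identical.
Codon 4: UUU Phe / UUU Phe — identical.
Codon 5: AUU Ile / AUC Ile — synonymous.
Codon 6: GCG Ala / GCG Ala — identical.
Nonsynonymous differences: 0 → same protein.

yes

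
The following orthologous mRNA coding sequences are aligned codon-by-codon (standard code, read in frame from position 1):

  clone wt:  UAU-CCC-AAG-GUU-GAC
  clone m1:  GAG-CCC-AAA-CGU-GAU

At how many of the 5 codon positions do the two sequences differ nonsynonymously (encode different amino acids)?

Codon 1: UAU Tyr / GAG Glu — nonsynonymous.
Codon 2: CCC Pro / CCC Pro — identical.
Codon 3: AAG Lys / AAA Lys — synonymous.
Codon 4: GUU Val / CGU Arg — nonsynonymous.
Codon 5: GAC Asp / GAU Asp — synonymous.
Nonsynonymous differences: 2.

2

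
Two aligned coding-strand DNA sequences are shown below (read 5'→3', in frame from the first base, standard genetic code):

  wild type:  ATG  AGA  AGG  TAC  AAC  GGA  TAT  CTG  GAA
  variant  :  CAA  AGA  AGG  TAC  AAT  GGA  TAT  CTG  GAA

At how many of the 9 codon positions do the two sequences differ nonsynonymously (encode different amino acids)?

1

Codon 1: ATG Met / CAA Gln — nonsynonymous.
Codon 2: AGA Arg / AGA Arg — identical.
Codon 3: AGG Arg / AGG Arg — identical.
Codon 4: TAC Tyr / TAC Tyr — identical.
Codon 5: AAC Asn / AAT Asn — synonymous.
Codon 6: GGA Gly / GGA Gly — identical.
Codon 7: TAT Tyr / TAT Tyr — identical.
Codon 8: CTG Leu / CTG Leu — identical.
Codon 9: GAA Glu / GAA Glu — identical.
Nonsynonymous differences: 1.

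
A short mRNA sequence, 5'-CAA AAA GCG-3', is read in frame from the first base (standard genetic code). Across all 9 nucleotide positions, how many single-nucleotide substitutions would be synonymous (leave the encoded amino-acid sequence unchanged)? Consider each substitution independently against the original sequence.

Codon 1 (CAA, Gln): 1 synonymous substitution.
Codon 2 (AAA, Lys): 1 synonymous substitution.
Codon 3 (GCG, Ala): 3 synonymous substitutions.
Total: 1 + 1 + 3 = 5.

5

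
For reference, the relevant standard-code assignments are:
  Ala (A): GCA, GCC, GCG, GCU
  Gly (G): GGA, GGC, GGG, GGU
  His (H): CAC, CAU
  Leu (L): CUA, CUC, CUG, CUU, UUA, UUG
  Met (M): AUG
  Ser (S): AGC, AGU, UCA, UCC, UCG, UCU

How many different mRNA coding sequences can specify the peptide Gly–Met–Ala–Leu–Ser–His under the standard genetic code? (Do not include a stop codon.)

Gly: 4 codons.
Met: 1 codon.
Ala: 4 codons.
Leu: 6 codons.
Ser: 6 codons.
His: 2 codons.
4 × 1 × 4 × 6 × 6 × 2 = 1152.

1152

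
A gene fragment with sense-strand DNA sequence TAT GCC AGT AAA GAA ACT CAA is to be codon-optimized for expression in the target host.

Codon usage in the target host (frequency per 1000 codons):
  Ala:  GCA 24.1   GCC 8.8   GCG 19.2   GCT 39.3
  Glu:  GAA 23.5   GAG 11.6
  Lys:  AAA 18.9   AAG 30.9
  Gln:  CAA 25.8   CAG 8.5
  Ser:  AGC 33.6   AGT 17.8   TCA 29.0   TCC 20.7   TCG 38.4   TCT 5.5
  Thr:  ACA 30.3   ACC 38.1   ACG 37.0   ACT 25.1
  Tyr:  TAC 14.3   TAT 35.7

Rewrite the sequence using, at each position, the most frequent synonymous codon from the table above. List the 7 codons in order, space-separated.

TAT GCT TCG AAG GAA ACC CAA

Codon 1 (Tyr): best is TAT at 35.7.
Codon 2 (Ala): best is GCT at 39.3.
Codon 3 (Ser): best is TCG at 38.4.
Codon 4 (Lys): best is AAG at 30.9.
Codon 5 (Glu): best is GAA at 23.5.
Codon 6 (Thr): best is ACC at 38.1.
Codon 7 (Gln): best is CAA at 25.8.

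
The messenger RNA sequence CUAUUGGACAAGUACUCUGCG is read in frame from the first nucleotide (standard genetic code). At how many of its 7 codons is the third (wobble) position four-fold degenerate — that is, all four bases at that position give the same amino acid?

Codon 1 CUA (Leu): third position 4-fold.
Codon 2 UUG (Leu): third position 2-fold.
Codon 3 GAC (Asp): third position 2-fold.
Codon 4 AAG (Lys): third position 2-fold.
Codon 5 UAC (Tyr): third position 2-fold.
Codon 6 UCU (Ser): third position 4-fold.
Codon 7 GCG (Ala): third position 4-fold.
Four-fold degenerate third positions: 3.

3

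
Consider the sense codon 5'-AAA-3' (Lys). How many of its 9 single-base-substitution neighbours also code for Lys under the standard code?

Position 1: none → 0 synonymous.
Position 2: none → 0 synonymous.
Position 3: AAG → 1 synonymous.
Total: 0 + 0 + 1 = 1.

1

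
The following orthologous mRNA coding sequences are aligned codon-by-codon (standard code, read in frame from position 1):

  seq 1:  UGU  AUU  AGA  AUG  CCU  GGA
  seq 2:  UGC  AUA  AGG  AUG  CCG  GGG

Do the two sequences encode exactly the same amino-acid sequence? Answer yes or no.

yes

Codon 1: UGU Cys / UGC Cys — synonymous.
Codon 2: AUU Ile / AUA Ile — synonymous.
Codon 3: AGA Arg / AGG Arg — synonymous.
Codon 4: AUG Met / AUG Met — identical.
Codon 5: CCU Pro / CCG Pro — synonymous.
Codon 6: GGA Gly / GGG Gly — synonymous.
Nonsynonymous differences: 0 → same protein.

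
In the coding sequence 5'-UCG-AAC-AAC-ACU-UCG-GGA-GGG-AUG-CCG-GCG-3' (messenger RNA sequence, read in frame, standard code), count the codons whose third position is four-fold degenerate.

Codon 1 UCG (Ser): third position 4-fold.
Codon 2 AAC (Asn): third position 2-fold.
Codon 3 AAC (Asn): third position 2-fold.
Codon 4 ACU (Thr): third position 4-fold.
Codon 5 UCG (Ser): third position 4-fold.
Codon 6 GGA (Gly): third position 4-fold.
Codon 7 GGG (Gly): third position 4-fold.
Codon 8 AUG (Met): third position 1-fold.
Codon 9 CCG (Pro): third position 4-fold.
Codon 10 GCG (Ala): third position 4-fold.
Four-fold degenerate third positions: 7.

7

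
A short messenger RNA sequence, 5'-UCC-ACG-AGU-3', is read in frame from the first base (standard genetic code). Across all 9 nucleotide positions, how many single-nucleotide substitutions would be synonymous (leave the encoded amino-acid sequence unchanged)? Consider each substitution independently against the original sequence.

Codon 1 (UCC, Ser): 3 synonymous substitutions.
Codon 2 (ACG, Thr): 3 synonymous substitutions.
Codon 3 (AGU, Ser): 1 synonymous substitution.
Total: 3 + 3 + 1 = 7.

7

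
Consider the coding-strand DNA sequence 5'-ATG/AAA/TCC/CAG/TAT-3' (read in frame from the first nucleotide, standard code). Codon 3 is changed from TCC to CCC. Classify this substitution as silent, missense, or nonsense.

Position 7 falls in codon 3: TCC → Ser.
After the substitution the codon is CCC → Pro.
Ser ≠ Pro, so this is a missense mutation.

missense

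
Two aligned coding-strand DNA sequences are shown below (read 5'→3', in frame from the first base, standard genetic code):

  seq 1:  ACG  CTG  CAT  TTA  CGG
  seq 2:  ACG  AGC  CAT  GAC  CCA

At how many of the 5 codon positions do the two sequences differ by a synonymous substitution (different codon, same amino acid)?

Codon 1: ACG Thr / ACG Thr — identical.
Codon 2: CTG Leu / AGC Ser — nonsynonymous.
Codon 3: CAT His / CAT His — identical.
Codon 4: TTA Leu / GAC Asp — nonsynonymous.
Codon 5: CGG Arg / CCA Pro — nonsynonymous.
Synonymous differences: 0.

0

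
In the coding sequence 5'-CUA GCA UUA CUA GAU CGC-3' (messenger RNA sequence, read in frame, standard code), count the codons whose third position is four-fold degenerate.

Codon 1 CUA (Leu): third position 4-fold.
Codon 2 GCA (Ala): third position 4-fold.
Codon 3 UUA (Leu): third position 2-fold.
Codon 4 CUA (Leu): third position 4-fold.
Codon 5 GAU (Asp): third position 2-fold.
Codon 6 CGC (Arg): third position 4-fold.
Four-fold degenerate third positions: 4.

4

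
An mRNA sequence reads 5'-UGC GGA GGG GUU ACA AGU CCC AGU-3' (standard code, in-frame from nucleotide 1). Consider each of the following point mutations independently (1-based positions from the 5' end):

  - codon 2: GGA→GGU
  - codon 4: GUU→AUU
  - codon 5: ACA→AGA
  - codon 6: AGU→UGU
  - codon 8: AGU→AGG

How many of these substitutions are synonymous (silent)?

Codon 2: GGA (Gly) → GGU (Gly) — synonymous.
Codon 4: GUU (Val) → AUU (Ile) — missense.
Codon 5: ACA (Thr) → AGA (Arg) — missense.
Codon 6: AGU (Ser) → UGU (Cys) — missense.
Codon 8: AGU (Ser) → AGG (Arg) — missense.
Synonymous: 1 of 5.

1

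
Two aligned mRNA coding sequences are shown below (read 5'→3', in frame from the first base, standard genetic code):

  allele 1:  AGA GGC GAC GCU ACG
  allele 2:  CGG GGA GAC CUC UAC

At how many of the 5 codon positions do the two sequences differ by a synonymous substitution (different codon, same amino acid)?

2

Codon 1: AGA Arg / CGG Arg — synonymous.
Codon 2: GGC Gly / GGA Gly — synonymous.
Codon 3: GAC Asp / GAC Asp — identical.
Codon 4: GCU Ala / CUC Leu — nonsynonymous.
Codon 5: ACG Thr / UAC Tyr — nonsynonymous.
Synonymous differences: 2.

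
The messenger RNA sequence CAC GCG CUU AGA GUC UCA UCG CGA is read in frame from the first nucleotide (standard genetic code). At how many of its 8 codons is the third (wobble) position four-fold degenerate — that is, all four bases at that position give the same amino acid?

6

Codon 1 CAC (His): third position 2-fold.
Codon 2 GCG (Ala): third position 4-fold.
Codon 3 CUU (Leu): third position 4-fold.
Codon 4 AGA (Arg): third position 2-fold.
Codon 5 GUC (Val): third position 4-fold.
Codon 6 UCA (Ser): third position 4-fold.
Codon 7 UCG (Ser): third position 4-fold.
Codon 8 CGA (Arg): third position 4-fold.
Four-fold degenerate third positions: 6.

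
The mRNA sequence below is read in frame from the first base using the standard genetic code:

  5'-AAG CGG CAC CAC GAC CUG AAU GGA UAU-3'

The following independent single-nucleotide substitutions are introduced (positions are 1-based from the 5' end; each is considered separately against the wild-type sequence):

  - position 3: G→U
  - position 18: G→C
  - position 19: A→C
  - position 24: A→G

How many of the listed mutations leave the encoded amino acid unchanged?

Codon 1: AAG (Lys) → AAU (Asn) — missense.
Codon 6: CUG (Leu) → CUC (Leu) — synonymous.
Codon 7: AAU (Asn) → CAU (His) — missense.
Codon 8: GGA (Gly) → GGG (Gly) — synonymous.
Synonymous: 2 of 4.

2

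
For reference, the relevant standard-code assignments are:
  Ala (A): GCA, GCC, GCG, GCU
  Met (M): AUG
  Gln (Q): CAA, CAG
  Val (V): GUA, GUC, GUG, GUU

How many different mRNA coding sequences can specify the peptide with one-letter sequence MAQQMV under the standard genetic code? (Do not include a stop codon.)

64

Met: 1 codon.
Ala: 4 codons.
Gln: 2 codons.
Gln: 2 codons.
Met: 1 codon.
Val: 4 codons.
1 × 4 × 2 × 2 × 1 × 4 = 64.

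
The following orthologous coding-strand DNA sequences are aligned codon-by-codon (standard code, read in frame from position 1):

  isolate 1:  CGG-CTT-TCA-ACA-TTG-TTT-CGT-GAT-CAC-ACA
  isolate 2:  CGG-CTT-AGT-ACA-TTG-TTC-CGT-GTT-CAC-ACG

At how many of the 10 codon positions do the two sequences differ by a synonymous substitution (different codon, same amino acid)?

3

Codon 1: CGG Arg / CGG Arg — identical.
Codon 2: CTT Leu / CTT Leu — identical.
Codon 3: TCA Ser / AGT Ser — synonymous.
Codon 4: ACA Thr / ACA Thr — identical.
Codon 5: TTG Leu / TTG Leu — identical.
Codon 6: TTT Phe / TTC Phe — synonymous.
Codon 7: CGT Arg / CGT Arg — identical.
Codon 8: GAT Asp / GTT Val — nonsynonymous.
Codon 9: CAC His / CAC His — identical.
Codon 10: ACA Thr / ACG Thr — synonymous.
Synonymous differences: 3.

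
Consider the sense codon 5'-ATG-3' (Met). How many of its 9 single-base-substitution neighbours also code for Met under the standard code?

Position 1: none → 0 synonymous.
Position 2: none → 0 synonymous.
Position 3: none → 0 synonymous.
Total: 0 + 0 + 0 = 0.

0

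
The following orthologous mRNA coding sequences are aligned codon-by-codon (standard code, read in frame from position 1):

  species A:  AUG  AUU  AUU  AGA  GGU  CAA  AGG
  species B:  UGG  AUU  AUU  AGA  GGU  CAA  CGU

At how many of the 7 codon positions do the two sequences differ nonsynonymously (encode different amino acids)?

1

Codon 1: AUG Met / UGG Trp — nonsynonymous.
Codon 2: AUU Ile / AUU Ile — identical.
Codon 3: AUU Ile / AUU Ile — identical.
Codon 4: AGA Arg / AGA Arg — identical.
Codon 5: GGU Gly / GGU Gly — identical.
Codon 6: CAA Gln / CAA Gln — identical.
Codon 7: AGG Arg / CGU Arg — synonymous.
Nonsynonymous differences: 1.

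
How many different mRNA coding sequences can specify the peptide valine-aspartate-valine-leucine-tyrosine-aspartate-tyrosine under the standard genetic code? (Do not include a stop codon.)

1536

Val: 4 codons.
Asp: 2 codons.
Val: 4 codons.
Leu: 6 codons.
Tyr: 2 codons.
Asp: 2 codons.
Tyr: 2 codons.
4 × 2 × 4 × 6 × 2 × 2 × 2 = 1536.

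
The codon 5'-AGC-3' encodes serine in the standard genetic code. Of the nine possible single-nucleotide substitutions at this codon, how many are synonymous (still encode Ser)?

1

Position 1: none → 0 synonymous.
Position 2: none → 0 synonymous.
Position 3: AGU → 1 synonymous.
Total: 0 + 0 + 1 = 1.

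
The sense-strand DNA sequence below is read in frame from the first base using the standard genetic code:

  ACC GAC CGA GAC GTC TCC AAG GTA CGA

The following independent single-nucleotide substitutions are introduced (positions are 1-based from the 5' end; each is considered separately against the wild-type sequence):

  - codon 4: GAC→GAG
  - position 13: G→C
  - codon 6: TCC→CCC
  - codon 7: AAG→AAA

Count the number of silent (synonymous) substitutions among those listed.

Codon 4: GAC (Asp) → GAG (Glu) — missense.
Codon 5: GTC (Val) → CTC (Leu) — missense.
Codon 6: TCC (Ser) → CCC (Pro) — missense.
Codon 7: AAG (Lys) → AAA (Lys) — synonymous.
Synonymous: 1 of 4.

1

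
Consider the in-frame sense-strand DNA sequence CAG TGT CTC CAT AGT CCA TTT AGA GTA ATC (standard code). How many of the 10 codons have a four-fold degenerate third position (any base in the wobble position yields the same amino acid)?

3

Codon 1 CAG (Gln): third position 2-fold.
Codon 2 TGT (Cys): third position 2-fold.
Codon 3 CTC (Leu): third position 4-fold.
Codon 4 CAT (His): third position 2-fold.
Codon 5 AGT (Ser): third position 2-fold.
Codon 6 CCA (Pro): third position 4-fold.
Codon 7 TTT (Phe): third position 2-fold.
Codon 8 AGA (Arg): third position 2-fold.
Codon 9 GTA (Val): third position 4-fold.
Codon 10 ATC (Ile): third position 3-fold.
Four-fold degenerate third positions: 3.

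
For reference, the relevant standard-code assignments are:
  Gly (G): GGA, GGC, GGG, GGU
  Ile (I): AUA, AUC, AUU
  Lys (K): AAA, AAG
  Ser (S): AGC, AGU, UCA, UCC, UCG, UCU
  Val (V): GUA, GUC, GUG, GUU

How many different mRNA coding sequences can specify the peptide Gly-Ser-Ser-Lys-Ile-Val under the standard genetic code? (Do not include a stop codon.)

Gly: 4 codons.
Ser: 6 codons.
Ser: 6 codons.
Lys: 2 codons.
Ile: 3 codons.
Val: 4 codons.
4 × 6 × 6 × 2 × 3 × 4 = 3456.

3456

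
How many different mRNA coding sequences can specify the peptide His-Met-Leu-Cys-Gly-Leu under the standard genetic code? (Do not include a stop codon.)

576

His: 2 codons.
Met: 1 codon.
Leu: 6 codons.
Cys: 2 codons.
Gly: 4 codons.
Leu: 6 codons.
2 × 1 × 6 × 2 × 4 × 6 = 576.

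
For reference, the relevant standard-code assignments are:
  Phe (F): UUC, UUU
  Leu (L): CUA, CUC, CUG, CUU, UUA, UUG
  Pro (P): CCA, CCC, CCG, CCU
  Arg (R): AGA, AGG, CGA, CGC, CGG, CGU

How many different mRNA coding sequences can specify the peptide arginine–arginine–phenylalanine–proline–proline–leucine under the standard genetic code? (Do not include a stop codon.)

6912

Arg: 6 codons.
Arg: 6 codons.
Phe: 2 codons.
Pro: 4 codons.
Pro: 4 codons.
Leu: 6 codons.
6 × 6 × 2 × 4 × 4 × 6 = 6912.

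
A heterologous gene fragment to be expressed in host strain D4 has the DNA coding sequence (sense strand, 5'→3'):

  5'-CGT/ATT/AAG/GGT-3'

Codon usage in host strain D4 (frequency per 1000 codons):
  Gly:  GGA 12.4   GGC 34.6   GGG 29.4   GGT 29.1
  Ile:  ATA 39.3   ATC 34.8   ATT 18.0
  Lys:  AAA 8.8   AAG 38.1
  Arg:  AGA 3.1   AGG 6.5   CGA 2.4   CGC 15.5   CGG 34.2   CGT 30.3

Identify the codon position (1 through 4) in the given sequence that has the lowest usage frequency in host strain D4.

Codon 1 CGT (Arg): 30.3 per 1000.
Codon 2 ATT (Ile): 18.0 per 1000.
Codon 3 AAG (Lys): 38.1 per 1000.
Codon 4 GGT (Gly): 29.1 per 1000.
Lowest frequency is 18.0 at codon 2.

2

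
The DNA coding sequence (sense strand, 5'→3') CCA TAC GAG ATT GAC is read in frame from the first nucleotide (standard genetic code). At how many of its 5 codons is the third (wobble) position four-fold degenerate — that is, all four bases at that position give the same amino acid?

1

Codon 1 CCA (Pro): third position 4-fold.
Codon 2 TAC (Tyr): third position 2-fold.
Codon 3 GAG (Glu): third position 2-fold.
Codon 4 ATT (Ile): third position 3-fold.
Codon 5 GAC (Asp): third position 2-fold.
Four-fold degenerate third positions: 1.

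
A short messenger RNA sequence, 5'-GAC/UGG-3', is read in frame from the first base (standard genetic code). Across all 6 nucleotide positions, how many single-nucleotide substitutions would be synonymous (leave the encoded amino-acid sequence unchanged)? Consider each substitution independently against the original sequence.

Codon 1 (GAC, Asp): 1 synonymous substitution.
Codon 2 (UGG, Trp): 0 synonymous substitutions.
Total: 1 + 0 = 1.

1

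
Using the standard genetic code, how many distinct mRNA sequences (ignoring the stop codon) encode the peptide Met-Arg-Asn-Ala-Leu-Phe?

576

Met: 1 codon.
Arg: 6 codons.
Asn: 2 codons.
Ala: 4 codons.
Leu: 6 codons.
Phe: 2 codons.
1 × 6 × 2 × 4 × 6 × 2 = 576.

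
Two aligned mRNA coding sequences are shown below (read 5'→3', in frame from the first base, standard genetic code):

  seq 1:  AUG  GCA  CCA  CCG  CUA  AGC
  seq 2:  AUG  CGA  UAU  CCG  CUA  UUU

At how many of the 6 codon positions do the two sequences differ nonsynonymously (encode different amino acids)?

3

Codon 1: AUG Met / AUG Met — identical.
Codon 2: GCA Ala / CGA Arg — nonsynonymous.
Codon 3: CCA Pro / UAU Tyr — nonsynonymous.
Codon 4: CCG Pro / CCG Pro — identical.
Codon 5: CUA Leu / CUA Leu — identical.
Codon 6: AGC Ser / UUU Phe — nonsynonymous.
Nonsynonymous differences: 3.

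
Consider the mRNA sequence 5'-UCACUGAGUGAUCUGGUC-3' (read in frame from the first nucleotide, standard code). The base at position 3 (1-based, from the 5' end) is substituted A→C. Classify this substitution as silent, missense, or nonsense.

silent

Position 3 falls in codon 1: UCA → Ser.
After the substitution the codon is UCC → Ser.
Both encode Ser, so the change is synonymous.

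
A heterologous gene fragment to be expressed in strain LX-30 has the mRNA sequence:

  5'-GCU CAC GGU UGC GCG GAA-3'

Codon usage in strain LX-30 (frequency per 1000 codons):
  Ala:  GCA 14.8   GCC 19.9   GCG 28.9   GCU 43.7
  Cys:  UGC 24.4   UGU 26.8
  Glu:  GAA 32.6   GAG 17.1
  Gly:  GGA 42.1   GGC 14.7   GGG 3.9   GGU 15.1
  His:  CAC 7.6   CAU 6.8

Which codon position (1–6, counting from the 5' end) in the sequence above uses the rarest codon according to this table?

2

Codon 1 GCU (Ala): 43.7 per 1000.
Codon 2 CAC (His): 7.6 per 1000.
Codon 3 GGU (Gly): 15.1 per 1000.
Codon 4 UGC (Cys): 24.4 per 1000.
Codon 5 GCG (Ala): 28.9 per 1000.
Codon 6 GAA (Glu): 32.6 per 1000.
Lowest frequency is 7.6 at codon 2.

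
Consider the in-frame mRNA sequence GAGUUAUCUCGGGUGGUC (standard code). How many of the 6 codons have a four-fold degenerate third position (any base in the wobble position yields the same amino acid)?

4

Codon 1 GAG (Glu): third position 2-fold.
Codon 2 UUA (Leu): third position 2-fold.
Codon 3 UCU (Ser): third position 4-fold.
Codon 4 CGG (Arg): third position 4-fold.
Codon 5 GUG (Val): third position 4-fold.
Codon 6 GUC (Val): third position 4-fold.
Four-fold degenerate third positions: 4.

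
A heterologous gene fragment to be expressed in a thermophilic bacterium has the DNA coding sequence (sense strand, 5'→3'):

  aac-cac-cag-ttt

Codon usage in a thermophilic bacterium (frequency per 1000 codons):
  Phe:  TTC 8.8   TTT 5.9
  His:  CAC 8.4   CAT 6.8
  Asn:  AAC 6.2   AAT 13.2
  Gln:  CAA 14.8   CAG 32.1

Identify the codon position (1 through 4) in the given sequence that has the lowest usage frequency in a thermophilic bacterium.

4

Codon 1 AAC (Asn): 6.2 per 1000.
Codon 2 CAC (His): 8.4 per 1000.
Codon 3 CAG (Gln): 32.1 per 1000.
Codon 4 TTT (Phe): 5.9 per 1000.
Lowest frequency is 5.9 at codon 4.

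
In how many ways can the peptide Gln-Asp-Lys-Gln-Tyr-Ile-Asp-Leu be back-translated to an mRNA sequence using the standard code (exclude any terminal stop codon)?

Gln: 2 codons.
Asp: 2 codons.
Lys: 2 codons.
Gln: 2 codons.
Tyr: 2 codons.
Ile: 3 codons.
Asp: 2 codons.
Leu: 6 codons.
2 × 2 × 2 × 2 × 2 × 3 × 2 × 6 = 1152.

1152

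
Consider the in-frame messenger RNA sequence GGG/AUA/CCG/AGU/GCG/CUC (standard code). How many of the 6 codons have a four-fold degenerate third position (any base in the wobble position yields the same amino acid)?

Codon 1 GGG (Gly): third position 4-fold.
Codon 2 AUA (Ile): third position 3-fold.
Codon 3 CCG (Pro): third position 4-fold.
Codon 4 AGU (Ser): third position 2-fold.
Codon 5 GCG (Ala): third position 4-fold.
Codon 6 CUC (Leu): third position 4-fold.
Four-fold degenerate third positions: 4.

4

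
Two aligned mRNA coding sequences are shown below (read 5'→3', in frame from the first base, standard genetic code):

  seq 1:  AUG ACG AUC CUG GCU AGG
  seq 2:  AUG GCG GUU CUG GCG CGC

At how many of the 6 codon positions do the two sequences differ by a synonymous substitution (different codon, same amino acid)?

2

Codon 1: AUG Met / AUG Met — identical.
Codon 2: ACG Thr / GCG Ala — nonsynonymous.
Codon 3: AUC Ile / GUU Val — nonsynonymous.
Codon 4: CUG Leu / CUG Leu — identical.
Codon 5: GCU Ala / GCG Ala — synonymous.
Codon 6: AGG Arg / CGC Arg — synonymous.
Synonymous differences: 2.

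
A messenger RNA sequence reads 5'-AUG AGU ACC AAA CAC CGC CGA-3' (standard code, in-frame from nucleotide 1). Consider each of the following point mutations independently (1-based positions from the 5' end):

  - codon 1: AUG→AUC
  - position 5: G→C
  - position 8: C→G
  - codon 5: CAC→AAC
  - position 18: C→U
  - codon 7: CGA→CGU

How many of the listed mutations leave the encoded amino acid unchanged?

2

Codon 1: AUG (Met) → AUC (Ile) — missense.
Codon 2: AGU (Ser) → ACU (Thr) — missense.
Codon 3: ACC (Thr) → AGC (Ser) — missense.
Codon 5: CAC (His) → AAC (Asn) — missense.
Codon 6: CGC (Arg) → CGU (Arg) — synonymous.
Codon 7: CGA (Arg) → CGU (Arg) — synonymous.
Synonymous: 2 of 6.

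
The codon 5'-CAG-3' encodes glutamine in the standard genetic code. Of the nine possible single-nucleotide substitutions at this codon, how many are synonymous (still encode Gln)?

Position 1: none → 0 synonymous.
Position 2: none → 0 synonymous.
Position 3: CAA → 1 synonymous.
Total: 0 + 0 + 1 = 1.

1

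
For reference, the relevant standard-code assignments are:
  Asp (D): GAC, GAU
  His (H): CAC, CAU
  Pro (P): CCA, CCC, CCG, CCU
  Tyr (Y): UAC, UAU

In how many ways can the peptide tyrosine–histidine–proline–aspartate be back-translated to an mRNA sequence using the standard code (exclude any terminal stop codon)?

Tyr: 2 codons.
His: 2 codons.
Pro: 4 codons.
Asp: 2 codons.
2 × 2 × 4 × 2 = 32.

32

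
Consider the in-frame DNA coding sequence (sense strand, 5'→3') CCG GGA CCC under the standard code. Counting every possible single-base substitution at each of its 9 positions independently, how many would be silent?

9

Codon 1 (CCG, Pro): 3 synonymous substitutions.
Codon 2 (GGA, Gly): 3 synonymous substitutions.
Codon 3 (CCC, Pro): 3 synonymous substitutions.
Total: 3 + 3 + 3 = 9.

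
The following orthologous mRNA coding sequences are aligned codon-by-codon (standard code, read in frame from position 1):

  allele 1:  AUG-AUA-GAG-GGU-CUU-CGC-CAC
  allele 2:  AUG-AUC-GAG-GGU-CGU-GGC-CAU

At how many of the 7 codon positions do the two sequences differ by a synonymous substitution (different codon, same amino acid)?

Codon 1: AUG Met / AUG Met — identical.
Codon 2: AUA Ile / AUC Ile — synonymous.
Codon 3: GAG Glu / GAG Glu — identical.
Codon 4: GGU Gly / GGU Gly — identical.
Codon 5: CUU Leu / CGU Arg — nonsynonymous.
Codon 6: CGC Arg / GGC Gly — nonsynonymous.
Codon 7: CAC His / CAU His — synonymous.
Synonymous differences: 2.

2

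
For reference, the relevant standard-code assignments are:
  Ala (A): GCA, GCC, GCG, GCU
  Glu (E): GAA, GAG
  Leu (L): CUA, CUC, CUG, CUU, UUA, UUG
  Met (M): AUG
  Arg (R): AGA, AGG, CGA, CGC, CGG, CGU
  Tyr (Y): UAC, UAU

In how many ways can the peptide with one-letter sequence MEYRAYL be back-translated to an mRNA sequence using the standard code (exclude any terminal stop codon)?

Met: 1 codon.
Glu: 2 codons.
Tyr: 2 codons.
Arg: 6 codons.
Ala: 4 codons.
Tyr: 2 codons.
Leu: 6 codons.
1 × 2 × 2 × 6 × 4 × 2 × 6 = 1152.

1152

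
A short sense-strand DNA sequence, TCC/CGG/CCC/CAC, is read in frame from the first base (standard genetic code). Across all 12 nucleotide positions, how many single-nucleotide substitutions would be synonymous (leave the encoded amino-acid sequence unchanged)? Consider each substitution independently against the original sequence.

11

Codon 1 (TCC, Ser): 3 synonymous substitutions.
Codon 2 (CGG, Arg): 4 synonymous substitutions.
Codon 3 (CCC, Pro): 3 synonymous substitutions.
Codon 4 (CAC, His): 1 synonymous substitution.
Total: 3 + 4 + 3 + 1 = 11.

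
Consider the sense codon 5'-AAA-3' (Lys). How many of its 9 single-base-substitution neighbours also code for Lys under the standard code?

1

Position 1: none → 0 synonymous.
Position 2: none → 0 synonymous.
Position 3: AAG → 1 synonymous.
Total: 0 + 0 + 1 = 1.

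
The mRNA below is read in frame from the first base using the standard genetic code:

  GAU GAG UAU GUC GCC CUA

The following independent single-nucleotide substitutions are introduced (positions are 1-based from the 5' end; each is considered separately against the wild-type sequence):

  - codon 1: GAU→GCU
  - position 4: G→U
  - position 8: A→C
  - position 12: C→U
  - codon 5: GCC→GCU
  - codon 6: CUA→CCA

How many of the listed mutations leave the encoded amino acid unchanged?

2

Codon 1: GAU (Asp) → GCU (Ala) — missense.
Codon 2: GAG (Glu) → UAG (Stop) — nonsense.
Codon 3: UAU (Tyr) → UCU (Ser) — missense.
Codon 4: GUC (Val) → GUU (Val) — synonymous.
Codon 5: GCC (Ala) → GCU (Ala) — synonymous.
Codon 6: CUA (Leu) → CCA (Pro) — missense.
Synonymous: 2 of 6.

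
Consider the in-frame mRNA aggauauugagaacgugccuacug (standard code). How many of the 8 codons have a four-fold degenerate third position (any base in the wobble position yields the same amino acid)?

Codon 1 AGG (Arg): third position 2-fold.
Codon 2 AUA (Ile): third position 3-fold.
Codon 3 UUG (Leu): third position 2-fold.
Codon 4 AGA (Arg): third position 2-fold.
Codon 5 ACG (Thr): third position 4-fold.
Codon 6 UGC (Cys): third position 2-fold.
Codon 7 CUA (Leu): third position 4-fold.
Codon 8 CUG (Leu): third position 4-fold.
Four-fold degenerate third positions: 3.

3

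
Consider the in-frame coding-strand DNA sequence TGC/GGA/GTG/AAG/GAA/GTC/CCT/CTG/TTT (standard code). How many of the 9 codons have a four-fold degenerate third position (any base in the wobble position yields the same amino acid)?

5

Codon 1 TGC (Cys): third position 2-fold.
Codon 2 GGA (Gly): third position 4-fold.
Codon 3 GTG (Val): third position 4-fold.
Codon 4 AAG (Lys): third position 2-fold.
Codon 5 GAA (Glu): third position 2-fold.
Codon 6 GTC (Val): third position 4-fold.
Codon 7 CCT (Pro): third position 4-fold.
Codon 8 CTG (Leu): third position 4-fold.
Codon 9 TTT (Phe): third position 2-fold.
Four-fold degenerate third positions: 5.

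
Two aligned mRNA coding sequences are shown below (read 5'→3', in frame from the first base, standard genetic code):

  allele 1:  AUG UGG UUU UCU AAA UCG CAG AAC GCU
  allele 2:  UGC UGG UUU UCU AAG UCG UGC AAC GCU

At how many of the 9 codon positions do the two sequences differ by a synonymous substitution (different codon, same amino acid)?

1

Codon 1: AUG Met / UGC Cys — nonsynonymous.
Codon 2: UGG Trp / UGG Trp — identical.
Codon 3: UUU Phe / UUU Phe — identical.
Codon 4: UCU Ser / UCU Ser — identical.
Codon 5: AAA Lys / AAG Lys — synonymous.
Codon 6: UCG Ser / UCG Ser — identical.
Codon 7: CAG Gln / UGC Cys — nonsynonymous.
Codon 8: AAC Asn / AAC Asn — identical.
Codon 9: GCU Ala / GCU Ala — identical.
Synonymous differences: 1.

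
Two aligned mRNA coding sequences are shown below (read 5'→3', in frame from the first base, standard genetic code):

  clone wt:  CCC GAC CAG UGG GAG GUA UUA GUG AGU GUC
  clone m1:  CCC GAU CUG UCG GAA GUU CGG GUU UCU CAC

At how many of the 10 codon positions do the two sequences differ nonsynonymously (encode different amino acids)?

Codon 1: CCC Pro / CCC Pro — identical.
Codon 2: GAC Asp / GAU Asp — synonymous.
Codon 3: CAG Gln / CUG Leu — nonsynonymous.
Codon 4: UGG Trp / UCG Ser — nonsynonymous.
Codon 5: GAG Glu / GAA Glu — synonymous.
Codon 6: GUA Val / GUU Val — synonymous.
Codon 7: UUA Leu / CGG Arg — nonsynonymous.
Codon 8: GUG Val / GUU Val — synonymous.
Codon 9: AGU Ser / UCU Ser — synonymous.
Codon 10: GUC Val / CAC His — nonsynonymous.
Nonsynonymous differences: 4.

4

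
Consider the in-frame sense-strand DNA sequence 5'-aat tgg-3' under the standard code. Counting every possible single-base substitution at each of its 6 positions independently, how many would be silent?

Codon 1 (AAT, Asn): 1 synonymous substitution.
Codon 2 (TGG, Trp): 0 synonymous substitutions.
Total: 1 + 0 = 1.

1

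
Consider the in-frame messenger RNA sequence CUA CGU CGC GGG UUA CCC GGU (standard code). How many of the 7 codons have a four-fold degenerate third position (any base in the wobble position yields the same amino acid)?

Codon 1 CUA (Leu): third position 4-fold.
Codon 2 CGU (Arg): third position 4-fold.
Codon 3 CGC (Arg): third position 4-fold.
Codon 4 GGG (Gly): third position 4-fold.
Codon 5 UUA (Leu): third position 2-fold.
Codon 6 CCC (Pro): third position 4-fold.
Codon 7 GGU (Gly): third position 4-fold.
Four-fold degenerate third positions: 6.

6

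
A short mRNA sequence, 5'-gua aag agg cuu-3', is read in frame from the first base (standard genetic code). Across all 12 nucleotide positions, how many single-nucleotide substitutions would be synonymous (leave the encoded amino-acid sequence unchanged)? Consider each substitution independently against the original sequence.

Codon 1 (GUA, Val): 3 synonymous substitutions.
Codon 2 (AAG, Lys): 1 synonymous substitution.
Codon 3 (AGG, Arg): 2 synonymous substitutions.
Codon 4 (CUU, Leu): 3 synonymous substitutions.
Total: 3 + 1 + 2 + 3 = 9.

9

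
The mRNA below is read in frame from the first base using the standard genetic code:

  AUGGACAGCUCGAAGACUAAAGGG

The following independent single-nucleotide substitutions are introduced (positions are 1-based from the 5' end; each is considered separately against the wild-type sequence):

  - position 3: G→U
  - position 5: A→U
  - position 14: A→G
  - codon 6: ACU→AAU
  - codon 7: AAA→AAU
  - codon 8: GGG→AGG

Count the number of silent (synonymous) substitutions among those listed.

0

Codon 1: AUG (Met) → AUU (Ile) — missense.
Codon 2: GAC (Asp) → GUC (Val) — missense.
Codon 5: AAG (Lys) → AGG (Arg) — missense.
Codon 6: ACU (Thr) → AAU (Asn) — missense.
Codon 7: AAA (Lys) → AAU (Asn) — missense.
Codon 8: GGG (Gly) → AGG (Arg) — missense.
Synonymous: 0 of 6.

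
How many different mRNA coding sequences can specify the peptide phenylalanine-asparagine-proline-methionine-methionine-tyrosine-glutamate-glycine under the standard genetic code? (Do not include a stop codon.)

256

Phe: 2 codons.
Asn: 2 codons.
Pro: 4 codons.
Met: 1 codon.
Met: 1 codon.
Tyr: 2 codons.
Glu: 2 codons.
Gly: 4 codons.
2 × 2 × 4 × 1 × 1 × 2 × 2 × 4 = 256.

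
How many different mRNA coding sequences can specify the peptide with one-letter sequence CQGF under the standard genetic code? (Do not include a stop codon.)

Cys: 2 codons.
Gln: 2 codons.
Gly: 4 codons.
Phe: 2 codons.
2 × 2 × 4 × 2 = 32.

32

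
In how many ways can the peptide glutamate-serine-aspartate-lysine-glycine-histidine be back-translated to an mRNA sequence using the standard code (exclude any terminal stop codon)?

384

Glu: 2 codons.
Ser: 6 codons.
Asp: 2 codons.
Lys: 2 codons.
Gly: 4 codons.
His: 2 codons.
2 × 6 × 2 × 2 × 4 × 2 = 384.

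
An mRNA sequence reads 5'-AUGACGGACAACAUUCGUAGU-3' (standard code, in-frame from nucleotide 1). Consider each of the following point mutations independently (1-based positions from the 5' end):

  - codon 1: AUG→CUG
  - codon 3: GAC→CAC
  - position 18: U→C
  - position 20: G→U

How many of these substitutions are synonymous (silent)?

1

Codon 1: AUG (Met) → CUG (Leu) — missense.
Codon 3: GAC (Asp) → CAC (His) — missense.
Codon 6: CGU (Arg) → CGC (Arg) — synonymous.
Codon 7: AGU (Ser) → AUU (Ile) — missense.
Synonymous: 1 of 4.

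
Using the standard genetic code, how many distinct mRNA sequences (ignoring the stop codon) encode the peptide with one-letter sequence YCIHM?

24

Tyr: 2 codons.
Cys: 2 codons.
Ile: 3 codons.
His: 2 codons.
Met: 1 codon.
2 × 2 × 3 × 2 × 1 = 24.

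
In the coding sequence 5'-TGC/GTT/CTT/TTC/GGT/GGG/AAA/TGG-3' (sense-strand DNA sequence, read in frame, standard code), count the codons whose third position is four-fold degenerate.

4

Codon 1 TGC (Cys): third position 2-fold.
Codon 2 GTT (Val): third position 4-fold.
Codon 3 CTT (Leu): third position 4-fold.
Codon 4 TTC (Phe): third position 2-fold.
Codon 5 GGT (Gly): third position 4-fold.
Codon 6 GGG (Gly): third position 4-fold.
Codon 7 AAA (Lys): third position 2-fold.
Codon 8 TGG (Trp): third position 1-fold.
Four-fold degenerate third positions: 4.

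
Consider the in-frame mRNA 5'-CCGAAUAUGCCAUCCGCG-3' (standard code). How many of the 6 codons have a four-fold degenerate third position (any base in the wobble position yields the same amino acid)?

Codon 1 CCG (Pro): third position 4-fold.
Codon 2 AAU (Asn): third position 2-fold.
Codon 3 AUG (Met): third position 1-fold.
Codon 4 CCA (Pro): third position 4-fold.
Codon 5 UCC (Ser): third position 4-fold.
Codon 6 GCG (Ala): third position 4-fold.
Four-fold degenerate third positions: 4.

4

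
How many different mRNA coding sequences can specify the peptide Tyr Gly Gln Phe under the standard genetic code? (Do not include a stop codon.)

Tyr: 2 codons.
Gly: 4 codons.
Gln: 2 codons.
Phe: 2 codons.
2 × 4 × 2 × 2 = 32.

32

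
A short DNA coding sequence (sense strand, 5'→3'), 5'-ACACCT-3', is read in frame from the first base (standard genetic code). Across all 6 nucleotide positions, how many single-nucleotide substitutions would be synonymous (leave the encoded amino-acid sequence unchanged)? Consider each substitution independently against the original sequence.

6

Codon 1 (ACA, Thr): 3 synonymous substitutions.
Codon 2 (CCT, Pro): 3 synonymous substitutions.
Total: 3 + 3 = 6.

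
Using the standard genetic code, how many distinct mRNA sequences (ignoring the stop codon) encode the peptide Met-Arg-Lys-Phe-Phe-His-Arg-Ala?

Met: 1 codon.
Arg: 6 codons.
Lys: 2 codons.
Phe: 2 codons.
Phe: 2 codons.
His: 2 codons.
Arg: 6 codons.
Ala: 4 codons.
1 × 6 × 2 × 2 × 2 × 2 × 6 × 4 = 2304.

2304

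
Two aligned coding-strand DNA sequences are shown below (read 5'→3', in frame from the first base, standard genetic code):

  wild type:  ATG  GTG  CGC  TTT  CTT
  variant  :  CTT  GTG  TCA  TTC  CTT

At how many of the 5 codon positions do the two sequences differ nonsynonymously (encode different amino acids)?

Codon 1: ATG Met / CTT Leu — nonsynonymous.
Codon 2: GTG Val / GTG Val — identical.
Codon 3: CGC Arg / TCA Ser — nonsynonymous.
Codon 4: TTT Phe / TTC Phe — synonymous.
Codon 5: CTT Leu / CTT Leu — identical.
Nonsynonymous differences: 2.

2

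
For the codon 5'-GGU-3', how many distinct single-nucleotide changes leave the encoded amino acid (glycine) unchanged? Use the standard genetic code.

3

Position 1: none → 0 synonymous.
Position 2: none → 0 synonymous.
Position 3: GGC, GGA, GGG → 3 synonymous.
Total: 0 + 0 + 3 = 3.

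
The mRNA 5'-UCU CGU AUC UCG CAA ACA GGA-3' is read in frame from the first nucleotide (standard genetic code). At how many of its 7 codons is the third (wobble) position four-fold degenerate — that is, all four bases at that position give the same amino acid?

Codon 1 UCU (Ser): third position 4-fold.
Codon 2 CGU (Arg): third position 4-fold.
Codon 3 AUC (Ile): third position 3-fold.
Codon 4 UCG (Ser): third position 4-fold.
Codon 5 CAA (Gln): third position 2-fold.
Codon 6 ACA (Thr): third position 4-fold.
Codon 7 GGA (Gly): third position 4-fold.
Four-fold degenerate third positions: 5.

5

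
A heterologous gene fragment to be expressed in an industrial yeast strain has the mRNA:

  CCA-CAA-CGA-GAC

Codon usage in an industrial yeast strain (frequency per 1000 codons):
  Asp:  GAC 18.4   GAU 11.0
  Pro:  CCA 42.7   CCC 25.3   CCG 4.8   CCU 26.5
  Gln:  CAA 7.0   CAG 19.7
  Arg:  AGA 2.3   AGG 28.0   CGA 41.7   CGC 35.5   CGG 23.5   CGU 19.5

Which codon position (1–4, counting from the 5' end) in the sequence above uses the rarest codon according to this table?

Codon 1 CCA (Pro): 42.7 per 1000.
Codon 2 CAA (Gln): 7.0 per 1000.
Codon 3 CGA (Arg): 41.7 per 1000.
Codon 4 GAC (Asp): 18.4 per 1000.
Lowest frequency is 7.0 at codon 2.

2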